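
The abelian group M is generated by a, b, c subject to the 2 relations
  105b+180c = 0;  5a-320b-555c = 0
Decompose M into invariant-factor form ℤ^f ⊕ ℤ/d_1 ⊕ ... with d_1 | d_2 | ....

Answer: M ≅ ℤ^1 ⊕ ℤ/5 ⊕ ℤ/15

Derivation:
rank_ℚ(R)=2; free=3−2=1
SNF(R) diag = [5, 15] → torsion [5, 15]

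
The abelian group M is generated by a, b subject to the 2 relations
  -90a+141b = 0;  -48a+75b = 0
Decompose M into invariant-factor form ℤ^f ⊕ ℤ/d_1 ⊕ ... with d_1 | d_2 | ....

rank_ℚ(R)=2; free=2−2=0
SNF(R) diag = [3, 6] → torsion [3, 6]

Answer: M ≅ ℤ/3 ⊕ ℤ/6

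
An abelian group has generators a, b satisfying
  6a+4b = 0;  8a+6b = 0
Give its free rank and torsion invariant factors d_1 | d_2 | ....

Answer: M ≅ ℤ/2 ⊕ ℤ/2

Derivation:
rank_ℚ(R)=2; free=2−2=0
SNF(R) diag = [2, 2] → torsion [2, 2]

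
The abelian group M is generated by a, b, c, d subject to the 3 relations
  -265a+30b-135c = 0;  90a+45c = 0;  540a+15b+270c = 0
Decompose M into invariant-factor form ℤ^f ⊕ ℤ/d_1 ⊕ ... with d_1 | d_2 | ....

Answer: M ≅ ℤ^1 ⊕ ℤ/5 ⊕ ℤ/15 ⊕ ℤ/45

Derivation:
rank_ℚ(R)=3; free=4−3=1
SNF(R) diag = [5, 15, 45] → torsion [5, 15, 45]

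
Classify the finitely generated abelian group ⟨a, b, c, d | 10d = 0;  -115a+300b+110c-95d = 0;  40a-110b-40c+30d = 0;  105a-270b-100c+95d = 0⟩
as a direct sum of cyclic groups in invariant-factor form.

Answer: M ≅ ℤ/5 ⊕ ℤ/10 ⊕ ℤ/10 ⊕ ℤ/10

Derivation:
rank_ℚ(R)=4; free=4−4=0
SNF(R) diag = [5, 10, 10, 10] → torsion [5, 10, 10, 10]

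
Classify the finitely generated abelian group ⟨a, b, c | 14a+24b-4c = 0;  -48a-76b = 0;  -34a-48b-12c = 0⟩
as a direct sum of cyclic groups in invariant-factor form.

rank_ℚ(R)=3; free=3−3=0
SNF(R) diag = [2, 4, 8] → torsion [2, 4, 8]

Answer: M ≅ ℤ/2 ⊕ ℤ/4 ⊕ ℤ/8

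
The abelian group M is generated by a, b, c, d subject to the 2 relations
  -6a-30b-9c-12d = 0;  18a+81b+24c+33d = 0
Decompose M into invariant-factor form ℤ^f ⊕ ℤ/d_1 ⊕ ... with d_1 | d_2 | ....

Answer: M ≅ ℤ^2 ⊕ ℤ/3 ⊕ ℤ/3

Derivation:
rank_ℚ(R)=2; free=4−2=2
SNF(R) diag = [3, 3] → torsion [3, 3]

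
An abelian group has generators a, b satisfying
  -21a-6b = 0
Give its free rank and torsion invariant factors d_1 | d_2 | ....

Answer: M ≅ ℤ^1 ⊕ ℤ/3

Derivation:
rank_ℚ(R)=1; free=2−1=1
SNF(R) diag = [3] → torsion [3]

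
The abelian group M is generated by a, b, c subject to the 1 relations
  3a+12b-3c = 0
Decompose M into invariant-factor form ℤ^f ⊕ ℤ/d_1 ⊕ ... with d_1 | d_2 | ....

rank_ℚ(R)=1; free=3−1=2
SNF(R) diag = [3] → torsion [3]

Answer: M ≅ ℤ^2 ⊕ ℤ/3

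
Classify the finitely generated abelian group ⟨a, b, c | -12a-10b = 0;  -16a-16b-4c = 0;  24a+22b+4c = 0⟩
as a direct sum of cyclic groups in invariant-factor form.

Answer: M ≅ ℤ/2 ⊕ ℤ/4 ⊕ ℤ/4

Derivation:
rank_ℚ(R)=3; free=3−3=0
SNF(R) diag = [2, 4, 4] → torsion [2, 4, 4]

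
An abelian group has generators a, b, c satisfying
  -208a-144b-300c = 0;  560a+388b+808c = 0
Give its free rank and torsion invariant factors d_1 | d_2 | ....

rank_ℚ(R)=2; free=3−2=1
SNF(R) diag = [4, 4] → torsion [4, 4]

Answer: M ≅ ℤ^1 ⊕ ℤ/4 ⊕ ℤ/4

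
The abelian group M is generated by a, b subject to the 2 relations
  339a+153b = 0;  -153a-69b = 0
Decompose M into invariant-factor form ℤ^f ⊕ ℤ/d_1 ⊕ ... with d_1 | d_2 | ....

Answer: M ≅ ℤ/3 ⊕ ℤ/6

Derivation:
rank_ℚ(R)=2; free=2−2=0
SNF(R) diag = [3, 6] → torsion [3, 6]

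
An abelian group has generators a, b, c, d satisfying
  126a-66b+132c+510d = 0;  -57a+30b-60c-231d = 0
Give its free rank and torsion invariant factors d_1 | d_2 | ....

rank_ℚ(R)=2; free=4−2=2
SNF(R) diag = [3, 6] → torsion [3, 6]

Answer: M ≅ ℤ^2 ⊕ ℤ/3 ⊕ ℤ/6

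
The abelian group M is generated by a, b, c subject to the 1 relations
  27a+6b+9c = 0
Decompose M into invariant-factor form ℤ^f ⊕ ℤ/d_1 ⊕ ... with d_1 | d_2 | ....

Answer: M ≅ ℤ^2 ⊕ ℤ/3

Derivation:
rank_ℚ(R)=1; free=3−1=2
SNF(R) diag = [3] → torsion [3]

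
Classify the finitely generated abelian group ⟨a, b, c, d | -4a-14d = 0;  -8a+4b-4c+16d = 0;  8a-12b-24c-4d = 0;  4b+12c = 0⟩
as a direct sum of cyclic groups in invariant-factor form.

rank_ℚ(R)=4; free=4−4=0
SNF(R) diag = [2, 4, 4, 8] → torsion [2, 4, 4, 8]

Answer: M ≅ ℤ/2 ⊕ ℤ/4 ⊕ ℤ/4 ⊕ ℤ/8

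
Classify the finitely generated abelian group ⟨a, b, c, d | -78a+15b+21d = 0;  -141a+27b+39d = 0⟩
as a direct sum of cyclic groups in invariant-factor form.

Answer: M ≅ ℤ^2 ⊕ ℤ/3 ⊕ ℤ/3

Derivation:
rank_ℚ(R)=2; free=4−2=2
SNF(R) diag = [3, 3] → torsion [3, 3]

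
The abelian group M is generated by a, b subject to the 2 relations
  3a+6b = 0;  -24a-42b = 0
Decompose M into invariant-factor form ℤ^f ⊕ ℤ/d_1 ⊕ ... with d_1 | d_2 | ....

Answer: M ≅ ℤ/3 ⊕ ℤ/6

Derivation:
rank_ℚ(R)=2; free=2−2=0
SNF(R) diag = [3, 6] → torsion [3, 6]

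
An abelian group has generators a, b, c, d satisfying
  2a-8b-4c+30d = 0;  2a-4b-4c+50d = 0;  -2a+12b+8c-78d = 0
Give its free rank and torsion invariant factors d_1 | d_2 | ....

rank_ℚ(R)=3; free=4−3=1
SNF(R) diag = [2, 4, 4] → torsion [2, 4, 4]

Answer: M ≅ ℤ^1 ⊕ ℤ/2 ⊕ ℤ/4 ⊕ ℤ/4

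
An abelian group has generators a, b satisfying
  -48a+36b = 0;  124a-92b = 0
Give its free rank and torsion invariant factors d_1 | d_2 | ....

Answer: M ≅ ℤ/4 ⊕ ℤ/12

Derivation:
rank_ℚ(R)=2; free=2−2=0
SNF(R) diag = [4, 12] → torsion [4, 12]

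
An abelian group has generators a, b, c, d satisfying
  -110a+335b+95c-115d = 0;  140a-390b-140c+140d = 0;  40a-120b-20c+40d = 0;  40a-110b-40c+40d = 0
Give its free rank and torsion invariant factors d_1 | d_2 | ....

Answer: M ≅ ℤ/5 ⊕ ℤ/10 ⊕ ℤ/20 ⊕ ℤ/20

Derivation:
rank_ℚ(R)=4; free=4−4=0
SNF(R) diag = [5, 10, 20, 20] → torsion [5, 10, 20, 20]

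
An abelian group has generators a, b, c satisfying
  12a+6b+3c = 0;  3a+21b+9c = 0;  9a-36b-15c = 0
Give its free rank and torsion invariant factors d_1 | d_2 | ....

rank_ℚ(R)=3; free=3−3=0
SNF(R) diag = [3, 3, 3] → torsion [3, 3, 3]

Answer: M ≅ ℤ/3 ⊕ ℤ/3 ⊕ ℤ/3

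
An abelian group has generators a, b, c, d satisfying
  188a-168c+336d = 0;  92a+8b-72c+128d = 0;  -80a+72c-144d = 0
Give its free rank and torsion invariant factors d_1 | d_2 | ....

rank_ℚ(R)=3; free=4−3=1
SNF(R) diag = [4, 8, 24] → torsion [4, 8, 24]

Answer: M ≅ ℤ^1 ⊕ ℤ/4 ⊕ ℤ/8 ⊕ ℤ/24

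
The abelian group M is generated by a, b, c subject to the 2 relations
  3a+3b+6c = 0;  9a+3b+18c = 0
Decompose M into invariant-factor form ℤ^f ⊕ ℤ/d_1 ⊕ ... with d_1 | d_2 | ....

Answer: M ≅ ℤ^1 ⊕ ℤ/3 ⊕ ℤ/6

Derivation:
rank_ℚ(R)=2; free=3−2=1
SNF(R) diag = [3, 6] → torsion [3, 6]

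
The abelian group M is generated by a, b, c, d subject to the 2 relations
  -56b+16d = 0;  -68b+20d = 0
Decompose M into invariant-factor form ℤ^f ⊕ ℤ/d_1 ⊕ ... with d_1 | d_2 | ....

Answer: M ≅ ℤ^2 ⊕ ℤ/4 ⊕ ℤ/8

Derivation:
rank_ℚ(R)=2; free=4−2=2
SNF(R) diag = [4, 8] → torsion [4, 8]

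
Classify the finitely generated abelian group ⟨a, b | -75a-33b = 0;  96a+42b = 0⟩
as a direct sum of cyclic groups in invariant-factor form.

Answer: M ≅ ℤ/3 ⊕ ℤ/6

Derivation:
rank_ℚ(R)=2; free=2−2=0
SNF(R) diag = [3, 6] → torsion [3, 6]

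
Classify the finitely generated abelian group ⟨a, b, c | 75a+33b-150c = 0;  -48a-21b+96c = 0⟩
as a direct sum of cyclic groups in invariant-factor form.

Answer: M ≅ ℤ^1 ⊕ ℤ/3 ⊕ ℤ/3

Derivation:
rank_ℚ(R)=2; free=3−2=1
SNF(R) diag = [3, 3] → torsion [3, 3]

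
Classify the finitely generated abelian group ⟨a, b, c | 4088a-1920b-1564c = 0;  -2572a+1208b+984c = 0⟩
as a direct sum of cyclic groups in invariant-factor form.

Answer: M ≅ ℤ^1 ⊕ ℤ/4 ⊕ ℤ/4

Derivation:
rank_ℚ(R)=2; free=3−2=1
SNF(R) diag = [4, 4] → torsion [4, 4]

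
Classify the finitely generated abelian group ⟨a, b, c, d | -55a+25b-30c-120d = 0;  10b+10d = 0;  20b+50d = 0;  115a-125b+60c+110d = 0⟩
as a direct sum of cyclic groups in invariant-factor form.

rank_ℚ(R)=4; free=4−4=0
SNF(R) diag = [5, 10, 30, 30] → torsion [5, 10, 30, 30]

Answer: M ≅ ℤ/5 ⊕ ℤ/10 ⊕ ℤ/30 ⊕ ℤ/30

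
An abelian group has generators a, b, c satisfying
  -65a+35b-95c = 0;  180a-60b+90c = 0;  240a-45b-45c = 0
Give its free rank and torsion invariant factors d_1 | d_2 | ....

rank_ℚ(R)=3; free=3−3=0
SNF(R) diag = [5, 15, 30] → torsion [5, 15, 30]

Answer: M ≅ ℤ/5 ⊕ ℤ/15 ⊕ ℤ/30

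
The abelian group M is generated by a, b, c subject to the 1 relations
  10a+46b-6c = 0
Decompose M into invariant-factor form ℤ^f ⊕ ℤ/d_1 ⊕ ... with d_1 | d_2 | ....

rank_ℚ(R)=1; free=3−1=2
SNF(R) diag = [2] → torsion [2]

Answer: M ≅ ℤ^2 ⊕ ℤ/2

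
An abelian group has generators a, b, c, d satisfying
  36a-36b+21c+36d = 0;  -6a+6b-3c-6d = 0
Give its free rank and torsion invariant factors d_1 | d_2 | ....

rank_ℚ(R)=2; free=4−2=2
SNF(R) diag = [3, 6] → torsion [3, 6]

Answer: M ≅ ℤ^2 ⊕ ℤ/3 ⊕ ℤ/6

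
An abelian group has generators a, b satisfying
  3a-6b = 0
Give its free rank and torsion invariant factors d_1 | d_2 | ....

rank_ℚ(R)=1; free=2−1=1
SNF(R) diag = [3] → torsion [3]

Answer: M ≅ ℤ^1 ⊕ ℤ/3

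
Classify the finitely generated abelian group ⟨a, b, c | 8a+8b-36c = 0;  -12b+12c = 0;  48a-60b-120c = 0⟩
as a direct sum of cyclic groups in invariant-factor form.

rank_ℚ(R)=3; free=3−3=0
SNF(R) diag = [4, 12, 24] → torsion [4, 12, 24]

Answer: M ≅ ℤ/4 ⊕ ℤ/12 ⊕ ℤ/24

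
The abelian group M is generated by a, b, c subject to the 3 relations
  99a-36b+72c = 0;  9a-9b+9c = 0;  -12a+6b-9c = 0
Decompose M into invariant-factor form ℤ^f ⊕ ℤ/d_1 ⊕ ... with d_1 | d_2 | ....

rank_ℚ(R)=3; free=3−3=0
SNF(R) diag = [3, 9, 9] → torsion [3, 9, 9]

Answer: M ≅ ℤ/3 ⊕ ℤ/9 ⊕ ℤ/9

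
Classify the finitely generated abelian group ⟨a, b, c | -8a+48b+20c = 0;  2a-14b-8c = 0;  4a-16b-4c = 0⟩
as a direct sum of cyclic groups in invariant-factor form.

rank_ℚ(R)=3; free=3−3=0
SNF(R) diag = [2, 4, 12] → torsion [2, 4, 12]

Answer: M ≅ ℤ/2 ⊕ ℤ/4 ⊕ ℤ/12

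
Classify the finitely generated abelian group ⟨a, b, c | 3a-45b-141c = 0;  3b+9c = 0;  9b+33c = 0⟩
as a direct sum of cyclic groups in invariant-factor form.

rank_ℚ(R)=3; free=3−3=0
SNF(R) diag = [3, 3, 6] → torsion [3, 3, 6]

Answer: M ≅ ℤ/3 ⊕ ℤ/3 ⊕ ℤ/6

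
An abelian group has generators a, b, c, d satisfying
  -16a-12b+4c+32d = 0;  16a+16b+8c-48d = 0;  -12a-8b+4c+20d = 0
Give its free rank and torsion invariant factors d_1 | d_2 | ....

Answer: M ≅ ℤ^1 ⊕ ℤ/4 ⊕ ℤ/4 ⊕ ℤ/8

Derivation:
rank_ℚ(R)=3; free=4−3=1
SNF(R) diag = [4, 4, 8] → torsion [4, 4, 8]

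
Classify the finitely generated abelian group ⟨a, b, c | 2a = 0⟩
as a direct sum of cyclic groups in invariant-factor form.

Answer: M ≅ ℤ^2 ⊕ ℤ/2

Derivation:
rank_ℚ(R)=1; free=3−1=2
SNF(R) diag = [2] → torsion [2]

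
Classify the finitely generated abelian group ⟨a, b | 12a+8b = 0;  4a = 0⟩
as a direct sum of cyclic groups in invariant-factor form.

rank_ℚ(R)=2; free=2−2=0
SNF(R) diag = [4, 8] → torsion [4, 8]

Answer: M ≅ ℤ/4 ⊕ ℤ/8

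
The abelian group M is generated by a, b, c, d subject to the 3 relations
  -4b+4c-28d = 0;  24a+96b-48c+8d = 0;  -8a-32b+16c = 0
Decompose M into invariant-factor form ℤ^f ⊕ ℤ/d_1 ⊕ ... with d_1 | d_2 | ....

Answer: M ≅ ℤ^1 ⊕ ℤ/4 ⊕ ℤ/8 ⊕ ℤ/8

Derivation:
rank_ℚ(R)=3; free=4−3=1
SNF(R) diag = [4, 8, 8] → torsion [4, 8, 8]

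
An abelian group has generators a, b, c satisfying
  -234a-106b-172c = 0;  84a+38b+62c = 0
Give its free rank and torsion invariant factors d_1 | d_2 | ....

rank_ℚ(R)=2; free=3−2=1
SNF(R) diag = [2, 6] → torsion [2, 6]

Answer: M ≅ ℤ^1 ⊕ ℤ/2 ⊕ ℤ/6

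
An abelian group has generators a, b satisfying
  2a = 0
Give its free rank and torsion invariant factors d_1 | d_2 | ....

rank_ℚ(R)=1; free=2−1=1
SNF(R) diag = [2] → torsion [2]

Answer: M ≅ ℤ^1 ⊕ ℤ/2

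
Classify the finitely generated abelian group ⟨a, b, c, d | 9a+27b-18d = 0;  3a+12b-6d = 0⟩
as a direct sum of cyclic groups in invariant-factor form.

rank_ℚ(R)=2; free=4−2=2
SNF(R) diag = [3, 9] → torsion [3, 9]

Answer: M ≅ ℤ^2 ⊕ ℤ/3 ⊕ ℤ/9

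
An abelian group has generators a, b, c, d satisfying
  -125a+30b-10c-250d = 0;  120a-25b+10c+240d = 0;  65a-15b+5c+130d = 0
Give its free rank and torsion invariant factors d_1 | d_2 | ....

rank_ℚ(R)=3; free=4−3=1
SNF(R) diag = [5, 5, 5] → torsion [5, 5, 5]

Answer: M ≅ ℤ^1 ⊕ ℤ/5 ⊕ ℤ/5 ⊕ ℤ/5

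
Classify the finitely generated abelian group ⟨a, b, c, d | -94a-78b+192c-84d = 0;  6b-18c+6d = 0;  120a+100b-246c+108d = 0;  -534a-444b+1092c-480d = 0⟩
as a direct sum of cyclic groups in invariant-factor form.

rank_ℚ(R)=4; free=4−4=0
SNF(R) diag = [2, 2, 6, 6] → torsion [2, 2, 6, 6]

Answer: M ≅ ℤ/2 ⊕ ℤ/2 ⊕ ℤ/6 ⊕ ℤ/6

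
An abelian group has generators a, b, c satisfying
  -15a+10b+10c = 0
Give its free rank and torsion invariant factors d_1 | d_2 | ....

rank_ℚ(R)=1; free=3−1=2
SNF(R) diag = [5] → torsion [5]

Answer: M ≅ ℤ^2 ⊕ ℤ/5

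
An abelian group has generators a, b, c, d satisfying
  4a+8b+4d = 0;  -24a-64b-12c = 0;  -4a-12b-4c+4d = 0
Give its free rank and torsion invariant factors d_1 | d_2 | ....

Answer: M ≅ ℤ^1 ⊕ ℤ/4 ⊕ ℤ/4 ⊕ ℤ/4

Derivation:
rank_ℚ(R)=3; free=4−3=1
SNF(R) diag = [4, 4, 4] → torsion [4, 4, 4]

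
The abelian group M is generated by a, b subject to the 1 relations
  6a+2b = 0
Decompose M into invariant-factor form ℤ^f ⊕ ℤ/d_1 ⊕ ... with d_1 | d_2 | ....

Answer: M ≅ ℤ^1 ⊕ ℤ/2

Derivation:
rank_ℚ(R)=1; free=2−1=1
SNF(R) diag = [2] → torsion [2]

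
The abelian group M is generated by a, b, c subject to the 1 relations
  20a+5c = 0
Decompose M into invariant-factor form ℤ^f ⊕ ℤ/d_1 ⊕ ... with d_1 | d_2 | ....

rank_ℚ(R)=1; free=3−1=2
SNF(R) diag = [5] → torsion [5]

Answer: M ≅ ℤ^2 ⊕ ℤ/5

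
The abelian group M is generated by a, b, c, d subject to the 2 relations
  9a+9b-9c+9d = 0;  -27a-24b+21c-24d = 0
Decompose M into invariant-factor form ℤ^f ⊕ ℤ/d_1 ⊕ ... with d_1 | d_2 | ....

rank_ℚ(R)=2; free=4−2=2
SNF(R) diag = [3, 9] → torsion [3, 9]

Answer: M ≅ ℤ^2 ⊕ ℤ/3 ⊕ ℤ/9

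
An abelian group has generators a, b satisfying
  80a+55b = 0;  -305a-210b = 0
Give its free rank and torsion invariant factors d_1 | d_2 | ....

Answer: M ≅ ℤ/5 ⊕ ℤ/5

Derivation:
rank_ℚ(R)=2; free=2−2=0
SNF(R) diag = [5, 5] → torsion [5, 5]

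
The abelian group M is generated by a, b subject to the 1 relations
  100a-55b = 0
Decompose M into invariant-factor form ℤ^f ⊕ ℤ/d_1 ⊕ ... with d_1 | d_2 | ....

Answer: M ≅ ℤ^1 ⊕ ℤ/5

Derivation:
rank_ℚ(R)=1; free=2−1=1
SNF(R) diag = [5] → torsion [5]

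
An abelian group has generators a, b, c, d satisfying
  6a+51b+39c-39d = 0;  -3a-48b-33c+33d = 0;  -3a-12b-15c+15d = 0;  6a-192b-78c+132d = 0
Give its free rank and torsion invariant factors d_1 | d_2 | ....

Answer: M ≅ ℤ/3 ⊕ ℤ/9 ⊕ ℤ/18 ⊕ ℤ/54

Derivation:
rank_ℚ(R)=4; free=4−4=0
SNF(R) diag = [3, 9, 18, 54] → torsion [3, 9, 18, 54]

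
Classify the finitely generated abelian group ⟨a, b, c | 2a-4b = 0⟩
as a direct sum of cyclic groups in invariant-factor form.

Answer: M ≅ ℤ^2 ⊕ ℤ/2

Derivation:
rank_ℚ(R)=1; free=3−1=2
SNF(R) diag = [2] → torsion [2]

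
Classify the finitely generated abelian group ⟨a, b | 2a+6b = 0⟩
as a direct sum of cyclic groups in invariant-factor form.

rank_ℚ(R)=1; free=2−1=1
SNF(R) diag = [2] → torsion [2]

Answer: M ≅ ℤ^1 ⊕ ℤ/2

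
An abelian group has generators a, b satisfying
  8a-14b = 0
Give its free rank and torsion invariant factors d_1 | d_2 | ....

Answer: M ≅ ℤ^1 ⊕ ℤ/2

Derivation:
rank_ℚ(R)=1; free=2−1=1
SNF(R) diag = [2] → torsion [2]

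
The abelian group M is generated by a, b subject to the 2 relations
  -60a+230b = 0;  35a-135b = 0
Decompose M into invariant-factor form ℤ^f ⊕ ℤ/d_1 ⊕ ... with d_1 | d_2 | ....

rank_ℚ(R)=2; free=2−2=0
SNF(R) diag = [5, 10] → torsion [5, 10]

Answer: M ≅ ℤ/5 ⊕ ℤ/10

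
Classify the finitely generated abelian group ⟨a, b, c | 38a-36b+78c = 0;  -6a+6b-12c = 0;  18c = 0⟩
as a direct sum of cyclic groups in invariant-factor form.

rank_ℚ(R)=3; free=3−3=0
SNF(R) diag = [2, 6, 18] → torsion [2, 6, 18]

Answer: M ≅ ℤ/2 ⊕ ℤ/6 ⊕ ℤ/18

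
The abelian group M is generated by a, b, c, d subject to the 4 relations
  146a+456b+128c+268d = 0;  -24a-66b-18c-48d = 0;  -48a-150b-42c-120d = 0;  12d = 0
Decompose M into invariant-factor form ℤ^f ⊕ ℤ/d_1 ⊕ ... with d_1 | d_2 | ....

rank_ℚ(R)=4; free=4−4=0
SNF(R) diag = [2, 6, 12, 12] → torsion [2, 6, 12, 12]

Answer: M ≅ ℤ/2 ⊕ ℤ/6 ⊕ ℤ/12 ⊕ ℤ/12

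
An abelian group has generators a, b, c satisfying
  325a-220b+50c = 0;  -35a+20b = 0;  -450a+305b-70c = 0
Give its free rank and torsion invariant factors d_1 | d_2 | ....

Answer: M ≅ ℤ/5 ⊕ ℤ/5 ⊕ ℤ/10

Derivation:
rank_ℚ(R)=3; free=3−3=0
SNF(R) diag = [5, 5, 10] → torsion [5, 5, 10]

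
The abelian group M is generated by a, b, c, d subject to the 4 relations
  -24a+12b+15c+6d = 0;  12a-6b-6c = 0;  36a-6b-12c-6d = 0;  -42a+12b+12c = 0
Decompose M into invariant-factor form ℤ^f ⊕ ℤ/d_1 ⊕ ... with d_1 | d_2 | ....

rank_ℚ(R)=4; free=4−4=0
SNF(R) diag = [3, 6, 6, 18] → torsion [3, 6, 6, 18]

Answer: M ≅ ℤ/3 ⊕ ℤ/6 ⊕ ℤ/6 ⊕ ℤ/18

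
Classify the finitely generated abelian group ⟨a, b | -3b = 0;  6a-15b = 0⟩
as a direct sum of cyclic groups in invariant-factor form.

rank_ℚ(R)=2; free=2−2=0
SNF(R) diag = [3, 6] → torsion [3, 6]

Answer: M ≅ ℤ/3 ⊕ ℤ/6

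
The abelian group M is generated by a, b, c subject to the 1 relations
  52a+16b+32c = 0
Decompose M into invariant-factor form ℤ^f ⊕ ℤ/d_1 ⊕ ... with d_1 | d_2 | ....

rank_ℚ(R)=1; free=3−1=2
SNF(R) diag = [4] → torsion [4]

Answer: M ≅ ℤ^2 ⊕ ℤ/4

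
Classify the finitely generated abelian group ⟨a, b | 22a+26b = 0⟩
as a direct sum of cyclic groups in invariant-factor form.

Answer: M ≅ ℤ^1 ⊕ ℤ/2

Derivation:
rank_ℚ(R)=1; free=2−1=1
SNF(R) diag = [2] → torsion [2]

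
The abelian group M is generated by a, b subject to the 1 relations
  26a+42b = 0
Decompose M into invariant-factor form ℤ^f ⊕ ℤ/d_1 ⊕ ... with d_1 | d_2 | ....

Answer: M ≅ ℤ^1 ⊕ ℤ/2

Derivation:
rank_ℚ(R)=1; free=2−1=1
SNF(R) diag = [2] → torsion [2]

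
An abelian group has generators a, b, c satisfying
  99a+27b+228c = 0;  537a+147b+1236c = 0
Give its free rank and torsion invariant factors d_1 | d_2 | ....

Answer: M ≅ ℤ^1 ⊕ ℤ/3 ⊕ ℤ/6

Derivation:
rank_ℚ(R)=2; free=3−2=1
SNF(R) diag = [3, 6] → torsion [3, 6]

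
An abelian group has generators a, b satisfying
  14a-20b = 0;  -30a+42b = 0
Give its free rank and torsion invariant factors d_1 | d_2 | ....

Answer: M ≅ ℤ/2 ⊕ ℤ/6

Derivation:
rank_ℚ(R)=2; free=2−2=0
SNF(R) diag = [2, 6] → torsion [2, 6]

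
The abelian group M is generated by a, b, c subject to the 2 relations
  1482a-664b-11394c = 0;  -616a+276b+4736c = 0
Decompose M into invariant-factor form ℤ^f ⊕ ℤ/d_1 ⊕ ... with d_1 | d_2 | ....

Answer: M ≅ ℤ^1 ⊕ ℤ/2 ⊕ ℤ/4

Derivation:
rank_ℚ(R)=2; free=3−2=1
SNF(R) diag = [2, 4] → torsion [2, 4]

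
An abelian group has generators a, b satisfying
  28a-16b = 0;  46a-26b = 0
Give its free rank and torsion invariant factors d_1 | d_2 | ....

Answer: M ≅ ℤ/2 ⊕ ℤ/4

Derivation:
rank_ℚ(R)=2; free=2−2=0
SNF(R) diag = [2, 4] → torsion [2, 4]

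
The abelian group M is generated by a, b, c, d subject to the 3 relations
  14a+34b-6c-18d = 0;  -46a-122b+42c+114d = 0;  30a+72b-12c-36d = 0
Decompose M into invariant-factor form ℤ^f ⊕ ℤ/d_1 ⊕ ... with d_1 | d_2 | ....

rank_ℚ(R)=3; free=4−3=1
SNF(R) diag = [2, 6, 12] → torsion [2, 6, 12]

Answer: M ≅ ℤ^1 ⊕ ℤ/2 ⊕ ℤ/6 ⊕ ℤ/12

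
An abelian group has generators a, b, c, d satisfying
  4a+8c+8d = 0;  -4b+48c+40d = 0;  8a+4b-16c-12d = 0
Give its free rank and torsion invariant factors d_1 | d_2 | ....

Answer: M ≅ ℤ^1 ⊕ ℤ/4 ⊕ ℤ/4 ⊕ ℤ/4

Derivation:
rank_ℚ(R)=3; free=4−3=1
SNF(R) diag = [4, 4, 4] → torsion [4, 4, 4]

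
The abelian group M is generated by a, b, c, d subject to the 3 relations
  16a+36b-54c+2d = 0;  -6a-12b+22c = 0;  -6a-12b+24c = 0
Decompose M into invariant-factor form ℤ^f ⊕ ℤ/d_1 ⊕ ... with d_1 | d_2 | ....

Answer: M ≅ ℤ^1 ⊕ ℤ/2 ⊕ ℤ/2 ⊕ ℤ/6

Derivation:
rank_ℚ(R)=3; free=4−3=1
SNF(R) diag = [2, 2, 6] → torsion [2, 2, 6]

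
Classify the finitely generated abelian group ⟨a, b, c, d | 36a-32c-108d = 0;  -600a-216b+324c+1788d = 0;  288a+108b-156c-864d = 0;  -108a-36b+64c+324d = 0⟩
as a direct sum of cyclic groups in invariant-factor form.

rank_ℚ(R)=4; free=4−4=0
SNF(R) diag = [4, 12, 36, 36] → torsion [4, 12, 36, 36]

Answer: M ≅ ℤ/4 ⊕ ℤ/12 ⊕ ℤ/36 ⊕ ℤ/36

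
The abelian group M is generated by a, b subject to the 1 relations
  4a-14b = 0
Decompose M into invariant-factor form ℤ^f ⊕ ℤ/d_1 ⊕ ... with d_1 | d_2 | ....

rank_ℚ(R)=1; free=2−1=1
SNF(R) diag = [2] → torsion [2]

Answer: M ≅ ℤ^1 ⊕ ℤ/2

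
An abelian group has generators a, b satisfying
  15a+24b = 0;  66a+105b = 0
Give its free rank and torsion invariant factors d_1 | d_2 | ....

rank_ℚ(R)=2; free=2−2=0
SNF(R) diag = [3, 3] → torsion [3, 3]

Answer: M ≅ ℤ/3 ⊕ ℤ/3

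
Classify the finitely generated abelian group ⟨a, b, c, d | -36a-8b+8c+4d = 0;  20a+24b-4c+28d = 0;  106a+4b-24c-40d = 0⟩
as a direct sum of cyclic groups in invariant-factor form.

Answer: M ≅ ℤ^1 ⊕ ℤ/2 ⊕ ℤ/4 ⊕ ℤ/4

Derivation:
rank_ℚ(R)=3; free=4−3=1
SNF(R) diag = [2, 4, 4] → torsion [2, 4, 4]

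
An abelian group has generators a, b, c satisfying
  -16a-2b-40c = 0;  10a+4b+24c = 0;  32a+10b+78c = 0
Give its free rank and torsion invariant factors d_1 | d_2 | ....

rank_ℚ(R)=3; free=3−3=0
SNF(R) diag = [2, 2, 2] → torsion [2, 2, 2]

Answer: M ≅ ℤ/2 ⊕ ℤ/2 ⊕ ℤ/2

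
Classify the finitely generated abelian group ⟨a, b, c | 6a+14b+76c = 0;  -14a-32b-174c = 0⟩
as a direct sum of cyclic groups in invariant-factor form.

Answer: M ≅ ℤ^1 ⊕ ℤ/2 ⊕ ℤ/2

Derivation:
rank_ℚ(R)=2; free=3−2=1
SNF(R) diag = [2, 2] → torsion [2, 2]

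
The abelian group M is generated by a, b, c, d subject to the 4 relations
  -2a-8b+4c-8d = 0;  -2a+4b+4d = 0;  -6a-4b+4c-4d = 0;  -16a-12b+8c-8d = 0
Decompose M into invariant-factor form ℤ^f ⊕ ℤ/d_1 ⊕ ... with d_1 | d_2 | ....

rank_ℚ(R)=4; free=4−4=0
SNF(R) diag = [2, 4, 4, 4] → torsion [2, 4, 4, 4]

Answer: M ≅ ℤ/2 ⊕ ℤ/4 ⊕ ℤ/4 ⊕ ℤ/4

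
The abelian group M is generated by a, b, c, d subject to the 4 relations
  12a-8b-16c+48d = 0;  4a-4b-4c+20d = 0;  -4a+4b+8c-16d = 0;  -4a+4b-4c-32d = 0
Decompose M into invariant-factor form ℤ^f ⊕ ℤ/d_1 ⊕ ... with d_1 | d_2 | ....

rank_ℚ(R)=4; free=4−4=0
SNF(R) diag = [4, 4, 4, 4] → torsion [4, 4, 4, 4]

Answer: M ≅ ℤ/4 ⊕ ℤ/4 ⊕ ℤ/4 ⊕ ℤ/4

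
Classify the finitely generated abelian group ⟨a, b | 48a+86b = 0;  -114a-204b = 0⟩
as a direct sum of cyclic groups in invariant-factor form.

Answer: M ≅ ℤ/2 ⊕ ℤ/6

Derivation:
rank_ℚ(R)=2; free=2−2=0
SNF(R) diag = [2, 6] → torsion [2, 6]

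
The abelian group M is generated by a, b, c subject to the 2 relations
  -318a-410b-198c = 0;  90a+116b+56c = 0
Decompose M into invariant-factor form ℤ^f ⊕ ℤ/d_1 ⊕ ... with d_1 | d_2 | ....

Answer: M ≅ ℤ^1 ⊕ ℤ/2 ⊕ ℤ/2

Derivation:
rank_ℚ(R)=2; free=3−2=1
SNF(R) diag = [2, 2] → torsion [2, 2]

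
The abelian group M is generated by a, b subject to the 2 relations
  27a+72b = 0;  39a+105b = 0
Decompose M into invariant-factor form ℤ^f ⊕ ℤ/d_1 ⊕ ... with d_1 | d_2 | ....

rank_ℚ(R)=2; free=2−2=0
SNF(R) diag = [3, 9] → torsion [3, 9]

Answer: M ≅ ℤ/3 ⊕ ℤ/9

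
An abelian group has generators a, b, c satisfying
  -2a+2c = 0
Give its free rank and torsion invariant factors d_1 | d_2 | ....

rank_ℚ(R)=1; free=3−1=2
SNF(R) diag = [2] → torsion [2]

Answer: M ≅ ℤ^2 ⊕ ℤ/2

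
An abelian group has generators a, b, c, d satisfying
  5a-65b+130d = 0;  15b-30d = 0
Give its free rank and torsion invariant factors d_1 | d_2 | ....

Answer: M ≅ ℤ^2 ⊕ ℤ/5 ⊕ ℤ/15

Derivation:
rank_ℚ(R)=2; free=4−2=2
SNF(R) diag = [5, 15] → torsion [5, 15]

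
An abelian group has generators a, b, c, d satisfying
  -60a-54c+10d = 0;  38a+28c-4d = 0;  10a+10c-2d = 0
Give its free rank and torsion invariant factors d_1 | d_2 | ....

rank_ℚ(R)=3; free=4−3=1
SNF(R) diag = [2, 2, 4] → torsion [2, 2, 4]

Answer: M ≅ ℤ^1 ⊕ ℤ/2 ⊕ ℤ/2 ⊕ ℤ/4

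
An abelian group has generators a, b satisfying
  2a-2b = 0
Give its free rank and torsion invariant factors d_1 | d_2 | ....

rank_ℚ(R)=1; free=2−1=1
SNF(R) diag = [2] → torsion [2]

Answer: M ≅ ℤ^1 ⊕ ℤ/2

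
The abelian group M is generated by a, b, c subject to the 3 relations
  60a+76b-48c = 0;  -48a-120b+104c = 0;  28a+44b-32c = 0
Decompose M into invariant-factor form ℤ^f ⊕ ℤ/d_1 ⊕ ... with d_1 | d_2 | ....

rank_ℚ(R)=3; free=3−3=0
SNF(R) diag = [4, 8, 16] → torsion [4, 8, 16]

Answer: M ≅ ℤ/4 ⊕ ℤ/8 ⊕ ℤ/16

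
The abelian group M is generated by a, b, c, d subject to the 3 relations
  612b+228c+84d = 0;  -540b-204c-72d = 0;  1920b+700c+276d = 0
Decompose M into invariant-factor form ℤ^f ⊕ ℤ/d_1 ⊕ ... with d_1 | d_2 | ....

rank_ℚ(R)=3; free=4−3=1
SNF(R) diag = [4, 12, 36] → torsion [4, 12, 36]

Answer: M ≅ ℤ^1 ⊕ ℤ/4 ⊕ ℤ/12 ⊕ ℤ/36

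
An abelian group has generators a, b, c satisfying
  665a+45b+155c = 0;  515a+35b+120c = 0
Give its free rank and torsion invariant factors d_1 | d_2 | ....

rank_ℚ(R)=2; free=3−2=1
SNF(R) diag = [5, 5] → torsion [5, 5]

Answer: M ≅ ℤ^1 ⊕ ℤ/5 ⊕ ℤ/5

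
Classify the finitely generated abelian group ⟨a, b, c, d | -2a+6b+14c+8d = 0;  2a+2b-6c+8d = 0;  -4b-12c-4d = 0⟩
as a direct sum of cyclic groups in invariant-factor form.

rank_ℚ(R)=3; free=4−3=1
SNF(R) diag = [2, 4, 8] → torsion [2, 4, 8]

Answer: M ≅ ℤ^1 ⊕ ℤ/2 ⊕ ℤ/4 ⊕ ℤ/8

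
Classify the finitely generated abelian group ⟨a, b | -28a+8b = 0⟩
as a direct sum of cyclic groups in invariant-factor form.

Answer: M ≅ ℤ^1 ⊕ ℤ/4

Derivation:
rank_ℚ(R)=1; free=2−1=1
SNF(R) diag = [4] → torsion [4]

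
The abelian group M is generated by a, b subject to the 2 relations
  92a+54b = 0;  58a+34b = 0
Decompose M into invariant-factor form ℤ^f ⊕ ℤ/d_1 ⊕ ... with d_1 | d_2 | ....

Answer: M ≅ ℤ/2 ⊕ ℤ/2

Derivation:
rank_ℚ(R)=2; free=2−2=0
SNF(R) diag = [2, 2] → torsion [2, 2]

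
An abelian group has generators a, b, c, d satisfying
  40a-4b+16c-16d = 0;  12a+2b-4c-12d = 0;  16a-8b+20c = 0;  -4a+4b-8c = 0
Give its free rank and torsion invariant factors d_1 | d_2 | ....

Answer: M ≅ ℤ/2 ⊕ ℤ/4 ⊕ ℤ/4 ⊕ ℤ/8

Derivation:
rank_ℚ(R)=4; free=4−4=0
SNF(R) diag = [2, 4, 4, 8] → torsion [2, 4, 4, 8]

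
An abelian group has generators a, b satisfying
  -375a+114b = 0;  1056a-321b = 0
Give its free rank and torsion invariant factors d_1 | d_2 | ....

Answer: M ≅ ℤ/3 ⊕ ℤ/3

Derivation:
rank_ℚ(R)=2; free=2−2=0
SNF(R) diag = [3, 3] → torsion [3, 3]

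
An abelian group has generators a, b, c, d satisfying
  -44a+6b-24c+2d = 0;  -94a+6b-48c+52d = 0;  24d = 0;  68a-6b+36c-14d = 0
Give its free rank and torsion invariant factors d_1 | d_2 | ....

Answer: M ≅ ℤ/2 ⊕ ℤ/6 ⊕ ℤ/12 ⊕ ℤ/24

Derivation:
rank_ℚ(R)=4; free=4−4=0
SNF(R) diag = [2, 6, 12, 24] → torsion [2, 6, 12, 24]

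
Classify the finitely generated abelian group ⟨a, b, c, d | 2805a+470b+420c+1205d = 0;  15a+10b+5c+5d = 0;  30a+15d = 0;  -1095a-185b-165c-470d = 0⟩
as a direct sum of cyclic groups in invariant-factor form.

rank_ℚ(R)=4; free=4−4=0
SNF(R) diag = [5, 5, 15, 15] → torsion [5, 5, 15, 15]

Answer: M ≅ ℤ/5 ⊕ ℤ/5 ⊕ ℤ/15 ⊕ ℤ/15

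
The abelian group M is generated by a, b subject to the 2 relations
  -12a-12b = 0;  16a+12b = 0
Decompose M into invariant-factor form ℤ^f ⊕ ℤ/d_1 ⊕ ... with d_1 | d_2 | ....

rank_ℚ(R)=2; free=2−2=0
SNF(R) diag = [4, 12] → torsion [4, 12]

Answer: M ≅ ℤ/4 ⊕ ℤ/12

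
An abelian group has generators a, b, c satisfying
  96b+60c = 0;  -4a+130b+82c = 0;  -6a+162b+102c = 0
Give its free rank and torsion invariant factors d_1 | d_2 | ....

Answer: M ≅ ℤ/2 ⊕ ℤ/6 ⊕ ℤ/12

Derivation:
rank_ℚ(R)=3; free=3−3=0
SNF(R) diag = [2, 6, 12] → torsion [2, 6, 12]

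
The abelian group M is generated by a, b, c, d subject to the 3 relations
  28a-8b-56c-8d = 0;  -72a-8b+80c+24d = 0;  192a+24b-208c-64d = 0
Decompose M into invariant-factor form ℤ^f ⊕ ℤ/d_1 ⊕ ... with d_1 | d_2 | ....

Answer: M ≅ ℤ^1 ⊕ ℤ/4 ⊕ ℤ/8 ⊕ ℤ/8

Derivation:
rank_ℚ(R)=3; free=4−3=1
SNF(R) diag = [4, 8, 8] → torsion [4, 8, 8]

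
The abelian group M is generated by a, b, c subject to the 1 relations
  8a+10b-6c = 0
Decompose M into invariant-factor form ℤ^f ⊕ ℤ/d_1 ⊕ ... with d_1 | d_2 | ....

Answer: M ≅ ℤ^2 ⊕ ℤ/2

Derivation:
rank_ℚ(R)=1; free=3−1=2
SNF(R) diag = [2] → torsion [2]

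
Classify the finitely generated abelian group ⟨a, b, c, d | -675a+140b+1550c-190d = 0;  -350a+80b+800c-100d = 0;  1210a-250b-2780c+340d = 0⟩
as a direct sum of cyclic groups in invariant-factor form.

Answer: M ≅ ℤ^1 ⊕ ℤ/5 ⊕ ℤ/10 ⊕ ℤ/20

Derivation:
rank_ℚ(R)=3; free=4−3=1
SNF(R) diag = [5, 10, 20] → torsion [5, 10, 20]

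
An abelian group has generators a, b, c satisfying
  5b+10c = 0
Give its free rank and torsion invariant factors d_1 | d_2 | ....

rank_ℚ(R)=1; free=3−1=2
SNF(R) diag = [5] → torsion [5]

Answer: M ≅ ℤ^2 ⊕ ℤ/5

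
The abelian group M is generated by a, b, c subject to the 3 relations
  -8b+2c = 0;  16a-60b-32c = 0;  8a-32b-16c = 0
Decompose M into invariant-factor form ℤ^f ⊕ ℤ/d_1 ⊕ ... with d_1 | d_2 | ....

rank_ℚ(R)=3; free=3−3=0
SNF(R) diag = [2, 4, 8] → torsion [2, 4, 8]

Answer: M ≅ ℤ/2 ⊕ ℤ/4 ⊕ ℤ/8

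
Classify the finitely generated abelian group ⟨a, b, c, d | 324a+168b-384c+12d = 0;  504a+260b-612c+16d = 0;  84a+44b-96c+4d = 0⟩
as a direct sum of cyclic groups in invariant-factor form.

rank_ℚ(R)=3; free=4−3=1
SNF(R) diag = [4, 12, 12] → torsion [4, 12, 12]

Answer: M ≅ ℤ^1 ⊕ ℤ/4 ⊕ ℤ/12 ⊕ ℤ/12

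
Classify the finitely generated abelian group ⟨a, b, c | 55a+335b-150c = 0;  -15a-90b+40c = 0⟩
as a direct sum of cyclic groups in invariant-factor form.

Answer: M ≅ ℤ^1 ⊕ ℤ/5 ⊕ ℤ/5

Derivation:
rank_ℚ(R)=2; free=3−2=1
SNF(R) diag = [5, 5] → torsion [5, 5]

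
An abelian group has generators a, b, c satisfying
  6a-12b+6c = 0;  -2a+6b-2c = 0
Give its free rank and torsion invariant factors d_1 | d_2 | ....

rank_ℚ(R)=2; free=3−2=1
SNF(R) diag = [2, 6] → torsion [2, 6]

Answer: M ≅ ℤ^1 ⊕ ℤ/2 ⊕ ℤ/6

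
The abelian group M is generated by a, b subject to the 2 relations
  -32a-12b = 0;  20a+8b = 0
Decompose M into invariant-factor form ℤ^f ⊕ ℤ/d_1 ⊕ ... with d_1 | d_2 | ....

Answer: M ≅ ℤ/4 ⊕ ℤ/4

Derivation:
rank_ℚ(R)=2; free=2−2=0
SNF(R) diag = [4, 4] → torsion [4, 4]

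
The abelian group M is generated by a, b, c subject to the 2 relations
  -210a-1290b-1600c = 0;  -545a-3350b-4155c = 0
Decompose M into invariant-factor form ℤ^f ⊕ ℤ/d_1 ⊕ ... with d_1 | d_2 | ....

Answer: M ≅ ℤ^1 ⊕ ℤ/5 ⊕ ℤ/10

Derivation:
rank_ℚ(R)=2; free=3−2=1
SNF(R) diag = [5, 10] → torsion [5, 10]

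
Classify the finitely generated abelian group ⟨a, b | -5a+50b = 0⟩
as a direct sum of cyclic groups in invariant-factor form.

rank_ℚ(R)=1; free=2−1=1
SNF(R) diag = [5] → torsion [5]

Answer: M ≅ ℤ^1 ⊕ ℤ/5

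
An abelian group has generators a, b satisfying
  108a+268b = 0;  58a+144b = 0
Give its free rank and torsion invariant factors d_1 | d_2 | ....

Answer: M ≅ ℤ/2 ⊕ ℤ/4

Derivation:
rank_ℚ(R)=2; free=2−2=0
SNF(R) diag = [2, 4] → torsion [2, 4]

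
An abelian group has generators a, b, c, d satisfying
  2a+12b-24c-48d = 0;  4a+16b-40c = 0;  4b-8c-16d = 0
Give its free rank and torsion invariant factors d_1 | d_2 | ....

Answer: M ≅ ℤ^1 ⊕ ℤ/2 ⊕ ℤ/4 ⊕ ℤ/8

Derivation:
rank_ℚ(R)=3; free=4−3=1
SNF(R) diag = [2, 4, 8] → torsion [2, 4, 8]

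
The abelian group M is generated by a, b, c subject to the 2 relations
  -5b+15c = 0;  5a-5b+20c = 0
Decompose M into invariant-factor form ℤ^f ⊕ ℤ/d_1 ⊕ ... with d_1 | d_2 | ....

Answer: M ≅ ℤ^1 ⊕ ℤ/5 ⊕ ℤ/5

Derivation:
rank_ℚ(R)=2; free=3−2=1
SNF(R) diag = [5, 5] → torsion [5, 5]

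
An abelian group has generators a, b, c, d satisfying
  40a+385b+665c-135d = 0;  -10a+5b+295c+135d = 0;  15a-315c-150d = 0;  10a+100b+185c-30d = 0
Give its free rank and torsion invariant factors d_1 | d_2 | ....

rank_ℚ(R)=4; free=4−4=0
SNF(R) diag = [5, 15, 45, 90] → torsion [5, 15, 45, 90]

Answer: M ≅ ℤ/5 ⊕ ℤ/15 ⊕ ℤ/45 ⊕ ℤ/90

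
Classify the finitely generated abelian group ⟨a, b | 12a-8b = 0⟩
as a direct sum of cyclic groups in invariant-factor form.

rank_ℚ(R)=1; free=2−1=1
SNF(R) diag = [4] → torsion [4]

Answer: M ≅ ℤ^1 ⊕ ℤ/4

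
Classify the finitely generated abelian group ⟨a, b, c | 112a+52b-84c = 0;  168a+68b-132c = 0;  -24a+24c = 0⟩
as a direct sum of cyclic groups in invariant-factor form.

Answer: M ≅ ℤ/4 ⊕ ℤ/8 ⊕ ℤ/24

Derivation:
rank_ℚ(R)=3; free=3−3=0
SNF(R) diag = [4, 8, 24] → torsion [4, 8, 24]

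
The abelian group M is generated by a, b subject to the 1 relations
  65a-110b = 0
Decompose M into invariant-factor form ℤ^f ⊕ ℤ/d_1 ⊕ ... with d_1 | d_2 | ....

rank_ℚ(R)=1; free=2−1=1
SNF(R) diag = [5] → torsion [5]

Answer: M ≅ ℤ^1 ⊕ ℤ/5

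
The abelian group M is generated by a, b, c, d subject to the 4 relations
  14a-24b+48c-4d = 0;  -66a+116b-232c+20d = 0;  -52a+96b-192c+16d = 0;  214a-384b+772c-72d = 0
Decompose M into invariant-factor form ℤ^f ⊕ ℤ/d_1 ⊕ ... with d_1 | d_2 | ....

rank_ℚ(R)=4; free=4−4=0
SNF(R) diag = [2, 4, 4, 8] → torsion [2, 4, 4, 8]

Answer: M ≅ ℤ/2 ⊕ ℤ/4 ⊕ ℤ/4 ⊕ ℤ/8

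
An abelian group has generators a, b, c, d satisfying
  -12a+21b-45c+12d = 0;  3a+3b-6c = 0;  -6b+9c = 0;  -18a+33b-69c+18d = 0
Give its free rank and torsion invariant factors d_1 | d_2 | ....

Answer: M ≅ ℤ/3 ⊕ ℤ/3 ⊕ ℤ/3 ⊕ ℤ/6

Derivation:
rank_ℚ(R)=4; free=4−4=0
SNF(R) diag = [3, 3, 3, 6] → torsion [3, 3, 3, 6]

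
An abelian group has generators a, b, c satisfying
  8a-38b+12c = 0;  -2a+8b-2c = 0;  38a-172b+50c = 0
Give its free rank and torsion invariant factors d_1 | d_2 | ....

rank_ℚ(R)=3; free=3−3=0
SNF(R) diag = [2, 2, 4] → torsion [2, 2, 4]

Answer: M ≅ ℤ/2 ⊕ ℤ/2 ⊕ ℤ/4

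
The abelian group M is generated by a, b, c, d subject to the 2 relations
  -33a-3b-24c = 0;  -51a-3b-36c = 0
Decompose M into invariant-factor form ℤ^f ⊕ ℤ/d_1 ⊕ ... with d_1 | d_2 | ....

rank_ℚ(R)=2; free=4−2=2
SNF(R) diag = [3, 6] → torsion [3, 6]

Answer: M ≅ ℤ^2 ⊕ ℤ/3 ⊕ ℤ/6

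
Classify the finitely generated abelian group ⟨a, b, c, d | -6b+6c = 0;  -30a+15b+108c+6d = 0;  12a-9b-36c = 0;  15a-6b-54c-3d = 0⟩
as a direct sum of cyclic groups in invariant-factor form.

rank_ℚ(R)=4; free=4−4=0
SNF(R) diag = [3, 3, 6, 12] → torsion [3, 3, 6, 12]

Answer: M ≅ ℤ/3 ⊕ ℤ/3 ⊕ ℤ/6 ⊕ ℤ/12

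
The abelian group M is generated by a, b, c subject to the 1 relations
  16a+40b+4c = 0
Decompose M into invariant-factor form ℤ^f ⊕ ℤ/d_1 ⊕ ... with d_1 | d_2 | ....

rank_ℚ(R)=1; free=3−1=2
SNF(R) diag = [4] → torsion [4]

Answer: M ≅ ℤ^2 ⊕ ℤ/4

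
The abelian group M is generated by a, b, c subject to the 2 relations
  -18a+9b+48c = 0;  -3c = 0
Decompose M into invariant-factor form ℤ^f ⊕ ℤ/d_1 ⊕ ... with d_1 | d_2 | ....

rank_ℚ(R)=2; free=3−2=1
SNF(R) diag = [3, 9] → torsion [3, 9]

Answer: M ≅ ℤ^1 ⊕ ℤ/3 ⊕ ℤ/9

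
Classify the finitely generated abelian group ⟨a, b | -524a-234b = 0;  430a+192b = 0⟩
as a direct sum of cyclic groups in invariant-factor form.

rank_ℚ(R)=2; free=2−2=0
SNF(R) diag = [2, 6] → torsion [2, 6]

Answer: M ≅ ℤ/2 ⊕ ℤ/6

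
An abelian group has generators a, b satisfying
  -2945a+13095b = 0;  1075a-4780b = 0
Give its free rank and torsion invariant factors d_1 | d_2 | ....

Answer: M ≅ ℤ/5 ⊕ ℤ/5

Derivation:
rank_ℚ(R)=2; free=2−2=0
SNF(R) diag = [5, 5] → torsion [5, 5]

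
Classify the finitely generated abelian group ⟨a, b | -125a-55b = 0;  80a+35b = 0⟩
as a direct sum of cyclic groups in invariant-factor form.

rank_ℚ(R)=2; free=2−2=0
SNF(R) diag = [5, 5] → torsion [5, 5]

Answer: M ≅ ℤ/5 ⊕ ℤ/5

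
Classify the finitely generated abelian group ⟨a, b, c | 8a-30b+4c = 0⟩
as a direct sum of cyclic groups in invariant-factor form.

Answer: M ≅ ℤ^2 ⊕ ℤ/2

Derivation:
rank_ℚ(R)=1; free=3−1=2
SNF(R) diag = [2] → torsion [2]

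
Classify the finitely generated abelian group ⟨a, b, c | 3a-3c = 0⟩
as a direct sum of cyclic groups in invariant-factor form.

rank_ℚ(R)=1; free=3−1=2
SNF(R) diag = [3] → torsion [3]

Answer: M ≅ ℤ^2 ⊕ ℤ/3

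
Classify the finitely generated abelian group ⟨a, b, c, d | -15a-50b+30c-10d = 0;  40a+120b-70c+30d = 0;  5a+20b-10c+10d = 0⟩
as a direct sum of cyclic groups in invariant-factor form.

Answer: M ≅ ℤ^1 ⊕ ℤ/5 ⊕ ℤ/10 ⊕ ℤ/10

Derivation:
rank_ℚ(R)=3; free=4−3=1
SNF(R) diag = [5, 10, 10] → torsion [5, 10, 10]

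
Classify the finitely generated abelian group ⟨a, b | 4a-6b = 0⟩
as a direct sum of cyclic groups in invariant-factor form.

Answer: M ≅ ℤ^1 ⊕ ℤ/2

Derivation:
rank_ℚ(R)=1; free=2−1=1
SNF(R) diag = [2] → torsion [2]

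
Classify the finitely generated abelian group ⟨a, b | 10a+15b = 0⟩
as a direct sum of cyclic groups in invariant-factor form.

rank_ℚ(R)=1; free=2−1=1
SNF(R) diag = [5] → torsion [5]

Answer: M ≅ ℤ^1 ⊕ ℤ/5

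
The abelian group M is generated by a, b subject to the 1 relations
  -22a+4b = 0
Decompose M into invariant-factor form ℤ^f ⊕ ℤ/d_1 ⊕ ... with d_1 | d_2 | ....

Answer: M ≅ ℤ^1 ⊕ ℤ/2

Derivation:
rank_ℚ(R)=1; free=2−1=1
SNF(R) diag = [2] → torsion [2]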